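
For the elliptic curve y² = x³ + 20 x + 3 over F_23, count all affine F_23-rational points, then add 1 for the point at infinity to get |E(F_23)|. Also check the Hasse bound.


Affine points = {(0, 7), (0, 16), (1, 1), (1, 22), (4, 3), (4, 20), (7, 7), (7, 16), (8, 10), (8, 13), (11, 6), (11, 17), (12, 4), (12, 19), (16, 7), (16, 16), (17, 9), (17, 14), (18, 10), (18, 13), (20, 10), (20, 13), (21, 1), (21, 22)}; affine count = 24; |E(F_23)| = 25.

Discriminant check: Δ ∝ 4a³ + 27b² = 4·20³ + 27·3² = 4·8000 + 27·9 ≡ 20 (mod 23). Nonzero ⇒ E is nonsingular.
For each x ∈ F_23, compute rhs = x³ + 20·x + 3 mod 23, then count y ∈ F_23 with y² ≡ rhs.
  x = 0: rhs = 3, matching y values: 7, 16 (2 points).
  x = 1: rhs = 1, matching y values: 1, 22 (2 points).
  x = 2: rhs = 5, matching y values: none (0 points).
  x = 3: rhs = 21, matching y values: none (0 points).
  x = 4: rhs = 9, matching y values: 3, 20 (2 points).
  x = 5: rhs = 21, matching y values: none (0 points).
  x = 6: rhs = 17, matching y values: none (0 points).
  x = 7: rhs = 3, matching y values: 7, 16 (2 points).
  x = 8: rhs = 8, matching y values: 10, 13 (2 points).
  x = 9: rhs = 15, matching y values: none (0 points).
  x = 10: rhs = 7, matching y values: none (0 points).
  x = 11: rhs = 13, matching y values: 6, 17 (2 points).
  x = 12: rhs = 16, matching y values: 4, 19 (2 points).
  x = 13: rhs = 22, matching y values: none (0 points).
  x = 14: rhs = 14, matching y values: none (0 points).
  x = 15: rhs = 21, matching y values: none (0 points).
  x = 16: rhs = 3, matching y values: 7, 16 (2 points).
  x = 17: rhs = 12, matching y values: 9, 14 (2 points).
  x = 18: rhs = 8, matching y values: 10, 13 (2 points).
  x = 19: rhs = 20, matching y values: none (0 points).
  x = 20: rhs = 8, matching y values: 10, 13 (2 points).
  x = 21: rhs = 1, matching y values: 1, 22 (2 points).
  x = 22: rhs = 5, matching y values: none (0 points).
Total affine count: 24.
Full point count |E(F_23)| = 24 + 1 = 25.
Hasse bound: |25 − (23+1)| = |1| = 1 ≤ 2√23 ≈ 9.5917 ✓.


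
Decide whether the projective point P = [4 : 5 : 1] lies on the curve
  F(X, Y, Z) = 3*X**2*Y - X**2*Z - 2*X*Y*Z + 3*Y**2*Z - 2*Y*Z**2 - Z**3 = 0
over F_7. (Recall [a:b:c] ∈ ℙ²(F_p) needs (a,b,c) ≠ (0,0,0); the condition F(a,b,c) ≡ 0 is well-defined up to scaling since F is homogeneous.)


F(4,5,1) ≡ 3 (mod 7); P is NOT on the curve.

Evaluate F(4, 5, 1) term-by-term (mod 7).
  3*X**2*Y ↦ 3·16·5·1 = 240
  -X**2*Z ↦ -1·16·1·1 = -16
  -2*X*Y*Z ↦ -2·4·5·1 = -40
  3*Y**2*Z ↦ 3·1·25·1 = 75
  -2*Y*Z**2 ↦ -2·1·5·1 = -10
  -Z**3 ↦ -1·1·1·1 = -1
Sum: F(4, 5, 1) = (240) + (-16) + (-40) + (75) + (-10) + (-1) = 248.
Reducing mod 7: 248 ≡ 3 (mod 7).
Since F(a, b, c) ≡ 3 ≠ 0 (mod 7), P does NOT lie on the curve.


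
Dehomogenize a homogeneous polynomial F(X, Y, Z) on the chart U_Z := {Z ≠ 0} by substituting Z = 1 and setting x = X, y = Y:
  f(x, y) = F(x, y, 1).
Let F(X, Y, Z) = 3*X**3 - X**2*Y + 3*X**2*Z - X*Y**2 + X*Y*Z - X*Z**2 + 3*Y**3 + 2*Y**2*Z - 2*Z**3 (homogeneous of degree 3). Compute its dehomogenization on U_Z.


f(x, y) = 3*x**3 - x**2*y + 3*x**2 - x*y**2 + x*y - x + 3*y**3 + 2*y**2 - 2

On U_Z we set Z = 1. Each monomial c·X^i·Y^j·Z^k in F becomes c·x^i·y^j·1^k = c·x^i·y^j.
Substituting Z = 1: F(X, Y, 1) = 3*x**3 - x**2*y + 3*x**2 - x*y**2 + x*y - x + 3*y**3 + 2*y**2 - 2.
Note: deg(f) ≤ deg(F) = 3; strict inequality happens when F is divisible by Z (lost terms).


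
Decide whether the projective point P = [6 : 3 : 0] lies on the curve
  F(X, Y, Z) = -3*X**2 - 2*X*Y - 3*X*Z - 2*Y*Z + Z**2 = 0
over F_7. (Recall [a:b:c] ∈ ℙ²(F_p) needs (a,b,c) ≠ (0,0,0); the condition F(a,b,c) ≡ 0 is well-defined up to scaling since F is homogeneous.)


F(6,3,0) ≡ 3 (mod 7); P is NOT on the curve.

Evaluate F(6, 3, 0) term-by-term (mod 7).
  -3*X**2 ↦ -3·36·1·1 = -108
  -2*X*Y ↦ -2·6·3·1 = -36
  -3*X*Z ↦ -3·6·1·0 = 0
  -2*Y*Z ↦ -2·1·3·0 = 0
  Z**2 ↦ 1·1·1·0 = 0
Sum: F(6, 3, 0) = (-108) + (-36) + (0) + (0) + (0) = -144.
Reducing mod 7: -144 ≡ 3 (mod 7).
Since F(a, b, c) ≡ 3 ≠ 0 (mod 7), P does NOT lie on the curve.


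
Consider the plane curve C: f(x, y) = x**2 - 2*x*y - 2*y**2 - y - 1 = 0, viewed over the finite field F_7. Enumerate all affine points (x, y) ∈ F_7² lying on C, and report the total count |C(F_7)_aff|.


Affine F_7-points: {(0, 5), (1, 0), (1, 2), (2, 4), (3, 2), (3, 5), (6, 0), (6, 4)}; count = 8.

For each of the 49 pairs (x, y) ∈ F_7², evaluate f(x, y) mod 7. Record the zeros.
  x = 0: [0↦6, 1↦3, 2↦3, 3↦6, 4↦5, 5↦0, 6↦5]  zeros at y ∈ {5}
  x = 1: [0↦0, 1↦2, 2↦0, 3↦1, 4↦5, 5↦5, 6↦1]  zeros at y ∈ {0, 2}
  x = 2: [0↦3, 1↦3, 2↦6, 3↦5, 4↦0, 5↦5, 6↦6]  zeros at y ∈ {4}
  x = 3: [0↦1, 1↦6, 2↦0, 3↦4, 4↦4, 5↦0, 6↦6]  zeros at y ∈ {2, 5}
  x = 4: [0↦1, 1↦4, 2↦3, 3↦5, 4↦3, 5↦4, 6↦1]  zeros at y ∈ ∅
  x = 5: [0↦3, 1↦4, 2↦1, 3↦1, 4↦4, 5↦3, 6↦5]  zeros at y ∈ ∅
  x = 6: [0↦0, 1↦6, 2↦1, 3↦6, 4↦0, 5↦4, 6↦4]  zeros at y ∈ {0, 4}
Collecting zeros: affine points = {(0, 5), (1, 0), (1, 2), (2, 4), (3, 2), (3, 5), (6, 0), (6, 4)}.
Total count |C(F_7)_aff| = 8.


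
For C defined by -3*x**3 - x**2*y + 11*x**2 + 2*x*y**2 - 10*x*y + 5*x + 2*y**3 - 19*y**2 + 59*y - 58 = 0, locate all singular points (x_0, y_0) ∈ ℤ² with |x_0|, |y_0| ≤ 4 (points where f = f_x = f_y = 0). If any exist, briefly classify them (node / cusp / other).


Singular points: {(1, 3)}; classification: node.

Compute partial derivatives:
  f_x = -9*x**2 - 2*x*y + 22*x + 2*y**2 - 10*y + 5.
  f_y = -x**2 + 4*x*y - 10*x + 6*y**2 - 38*y + 59.
Scan x_0 ∈ {−4, ..., 4}. For each x_0, f_y(x_0, y) is a polynomial in y; find its integer roots y ∈ {−4, ..., 4}, then test f_x and f at those candidates.
  x = -4: f_y(-4, y) = 6*y**2 - 54*y + 83; no integer root y with |y| ≤ 4.
  x = -3: f_y(-3, y) = 6*y**2 - 50*y + 80; no integer root y with |y| ≤ 4.
  x = -2: f_y(-2, y) = 6*y**2 - 46*y + 75; no integer root y with |y| ≤ 4.
  x = -1: f_y(-1, y) = 6*y**2 - 42*y + 68; no integer root y with |y| ≤ 4.
  x = 0: f_y(0, y) = 6*y**2 - 38*y + 59; no integer root y with |y| ≤ 4.
  x = 1: f_y(1, y) = 6*y**2 - 34*y + 48; vanishes at y ∈ {3}. (1, 3): f_x = 0, f = 0 — SINGULAR.
  x = 2: f_y(2, y) = 6*y**2 - 30*y + 35; no integer root y with |y| ≤ 4.
  x = 3: f_y(3, y) = 6*y**2 - 26*y + 20; vanishes at y ∈ {1}. (3, 1): f_x = -24 ≠ 0.
  x = 4: f_y(4, y) = 6*y**2 - 22*y + 3; no integer root y with |y| ≤ 4.
Only singular point on the grid: (1, 3).
Classify: substitute x = 1 + u, y = 3 + v and expand: f = -3*u**3 - u**2*v - u**2 + 2*u*v**2 + 2*v**3 + v**2.
No constant or linear terms (consistent with a singular point). Quadratic part: -u**2 + v**2. Cubic part: -3*u**3 - u**2*v + 2*u*v**2 + 2*v**3.
The quadratic part v**2 - u**2 = (v − u)(v + u) splits into two distinct linear factors, so there are two distinct tangent lines y − 3 = ±(x − 1) — this is a node (ordinary double point).
Classification: node.


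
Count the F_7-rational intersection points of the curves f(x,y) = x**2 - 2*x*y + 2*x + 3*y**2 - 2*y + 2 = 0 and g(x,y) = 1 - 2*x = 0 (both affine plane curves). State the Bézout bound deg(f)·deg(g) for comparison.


Common zeros: ∅; count = 0; Bézout bound = 2.

deg(f) = 2, deg(g) = 1, so Bézout bound = 2.
Scan x ∈ F_7. For each x, list the y ∈ F_7 with f(x, y) ≡ 0 and those with g(x, y) ≡ 0 (mod 7); the common zeros in that column are the intersection.
  x = 0: f ≡ 0 at y ∈ {4, 6}; g ≡ 0 at y ∈ ∅; common: ∅.
  x = 1: f ≡ 0 at y ∈ ∅; g ≡ 0 at y ∈ ∅; common: ∅.
  x = 2: f ≡ 0 at y ∈ {1}; g ≡ 0 at y ∈ ∅; common: ∅.
  x = 3: f ≡ 0 at y ∈ {6}; g ≡ 0 at y ∈ ∅; common: ∅.
  x = 4: f ≡ 0 at y ∈ ∅; g ≡ 0 at y ∈ {0, 1, 2, 3, 4, 5, 6}; common: ∅.
  x = 5: f ≡ 0 at y ∈ {1, 3}; g ≡ 0 at y ∈ ∅; common: ∅.
  x = 6: f ≡ 0 at y ∈ {3, 4}; g ≡ 0 at y ∈ ∅; common: ∅.
Collecting: common zeros = ∅, so the count is 0.
Comparison with the Bézout bound: 0 ≤ 2 = deg(f)·deg(g), as expected for curves with no common component (the affine F_7-count falls short of the bound because intersections may lie at infinity, over extension fields, or carry multiplicity).


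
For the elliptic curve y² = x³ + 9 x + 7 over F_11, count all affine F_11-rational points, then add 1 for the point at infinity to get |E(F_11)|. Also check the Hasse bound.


Affine points = {(2, 0), (5, 1), (5, 10), (9, 5), (9, 6)}; affine count = 5; |E(F_11)| = 6.

Discriminant check: Δ ∝ 4a³ + 27b² = 4·9³ + 27·7² = 4·729 + 27·49 ≡ 4 (mod 11). Nonzero ⇒ E is nonsingular.
For each x ∈ F_11, compute rhs = x³ + 9·x + 7 mod 11, then count y ∈ F_11 with y² ≡ rhs.
  x = 0: rhs = 7, matching y values: none (0 points).
  x = 1: rhs = 6, matching y values: none (0 points).
  x = 2: rhs = 0, matching y values: 0 (1 points).
  x = 3: rhs = 6, matching y values: none (0 points).
  x = 4: rhs = 8, matching y values: none (0 points).
  x = 5: rhs = 1, matching y values: 1, 10 (2 points).
  x = 6: rhs = 2, matching y values: none (0 points).
  x = 7: rhs = 6, matching y values: none (0 points).
  x = 8: rhs = 8, matching y values: none (0 points).
  x = 9: rhs = 3, matching y values: 5, 6 (2 points).
  x = 10: rhs = 8, matching y values: none (0 points).
Total affine count: 5.
Full point count |E(F_11)| = 5 + 1 = 6.
Hasse bound: |6 − (11+1)| = |-6| = 6 ≤ 2√11 ≈ 6.6332 ✓.


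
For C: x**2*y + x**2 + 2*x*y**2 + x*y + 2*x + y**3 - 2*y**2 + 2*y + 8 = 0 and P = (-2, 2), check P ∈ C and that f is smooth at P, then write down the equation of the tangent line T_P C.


Tangent line at P: 16 - 8*y = 0.

Step 1: f(-2, 2) = 0, so P lies on C.
Step 2: partial derivatives
  f_x(x, y) = 2*x*y + 2*x + 2*y**2 + y + 2, f_y(x, y) = x**2 + 4*x*y + x + 3*y**2 - 4*y + 2.
  f_x(P) = 0, f_y(P) = -8 (gradient nonzero, so P is smooth).
Step 3: tangent line at P: 0·(x − -2) + -8·(y − 2) = 0.
Expanding: 16 - 8*y = 0.


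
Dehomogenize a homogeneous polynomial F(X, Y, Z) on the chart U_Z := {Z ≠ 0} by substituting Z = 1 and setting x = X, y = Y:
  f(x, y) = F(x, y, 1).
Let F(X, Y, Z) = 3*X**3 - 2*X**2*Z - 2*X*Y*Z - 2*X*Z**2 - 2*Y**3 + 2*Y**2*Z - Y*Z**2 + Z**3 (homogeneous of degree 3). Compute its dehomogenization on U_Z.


f(x, y) = 3*x**3 - 2*x**2 - 2*x*y - 2*x - 2*y**3 + 2*y**2 - y + 1

On U_Z we set Z = 1. Each monomial c·X^i·Y^j·Z^k in F becomes c·x^i·y^j·1^k = c·x^i·y^j.
Substituting Z = 1: F(X, Y, 1) = 3*x**3 - 2*x**2 - 2*x*y - 2*x - 2*y**3 + 2*y**2 - y + 1.
Note: deg(f) ≤ deg(F) = 3; strict inequality happens when F is divisible by Z (lost terms).


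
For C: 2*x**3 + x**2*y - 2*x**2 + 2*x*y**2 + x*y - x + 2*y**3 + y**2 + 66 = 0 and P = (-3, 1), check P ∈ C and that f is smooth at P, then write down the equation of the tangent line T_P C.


Tangent line at P: 62*x + 2*y + 184 = 0.

Step 1: f(-3, 1) = 0, so P lies on C.
Step 2: partial derivatives
  f_x(x, y) = 6*x**2 + 2*x*y - 4*x + 2*y**2 + y - 1, f_y(x, y) = x**2 + 4*x*y + x + 6*y**2 + 2*y.
  f_x(P) = 62, f_y(P) = 2 (gradient nonzero, so P is smooth).
Step 3: tangent line at P: 62·(x − -3) + 2·(y − 1) = 0.
Expanding: 62*x + 2*y + 184 = 0.


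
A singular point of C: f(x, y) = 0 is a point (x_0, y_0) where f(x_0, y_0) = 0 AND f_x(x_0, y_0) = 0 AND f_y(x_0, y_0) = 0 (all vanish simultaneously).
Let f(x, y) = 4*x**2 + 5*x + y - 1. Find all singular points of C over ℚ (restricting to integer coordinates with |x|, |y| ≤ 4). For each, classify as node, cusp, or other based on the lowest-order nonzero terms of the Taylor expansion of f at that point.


No singular points in the scanned grid; C is smooth there.

Compute partial derivatives:
  f_x = 8*x + 5.
  f_y = 1.
f_y = 1 is a nonzero constant, so f_y never vanishes: no point (x, y) can satisfy f = f_x = f_y = 0. In particular no (x, y) ∈ {−4, ..., 4}² is singular; the curve is smooth.


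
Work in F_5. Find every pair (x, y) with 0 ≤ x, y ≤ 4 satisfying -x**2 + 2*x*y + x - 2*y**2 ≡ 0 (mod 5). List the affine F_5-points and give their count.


Affine F_5-points: {(0, 0), (1, 0), (1, 1), (2, 1)}; count = 4.

For each of the 25 pairs (x, y) ∈ F_5², evaluate f(x, y) mod 5. Record the zeros.
  x = 0: [0↦0, 1↦3, 2↦2, 3↦2, 4↦3]  zeros at y ∈ {0}
  x = 1: [0↦0, 1↦0, 2↦1, 3↦3, 4↦1]  zeros at y ∈ {0, 1}
  x = 2: [0↦3, 1↦0, 2↦3, 3↦2, 4↦2]  zeros at y ∈ {1}
  x = 3: [0↦4, 1↦3, 2↦3, 3↦4, 4↦1]  zeros at y ∈ ∅
  x = 4: [0↦3, 1↦4, 2↦1, 3↦4, 4↦3]  zeros at y ∈ ∅
Collecting zeros: affine points = {(0, 0), (1, 0), (1, 1), (2, 1)}.
Total count |C(F_5)_aff| = 4.


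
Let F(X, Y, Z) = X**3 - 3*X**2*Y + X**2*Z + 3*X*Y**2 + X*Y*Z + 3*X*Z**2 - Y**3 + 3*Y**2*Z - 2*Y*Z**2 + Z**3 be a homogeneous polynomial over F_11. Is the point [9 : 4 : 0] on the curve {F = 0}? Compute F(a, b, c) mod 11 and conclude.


F(9,4,0) ≡ 4 (mod 11); P is NOT on the curve.

Evaluate F(9, 4, 0) term-by-term (mod 11).
  X**3 ↦ 1·729·1·1 = 729
  -3*X**2*Y ↦ -3·81·4·1 = -972
  X**2*Z ↦ 1·81·1·0 = 0
  3*X*Y**2 ↦ 3·9·16·1 = 432
  X*Y*Z ↦ 1·9·4·0 = 0
  3*X*Z**2 ↦ 3·9·1·0 = 0
  -Y**3 ↦ -1·1·64·1 = -64
  3*Y**2*Z ↦ 3·1·16·0 = 0
  -2*Y*Z**2 ↦ -2·1·4·0 = 0
  Z**3 ↦ 1·1·1·0 = 0
Sum: F(9, 4, 0) = (729) + (-972) + (0) + (432) + (0) + (0) + (-64) + (0) + (0) + (0) = 125.
Reducing mod 11: 125 ≡ 4 (mod 11).
Since F(a, b, c) ≡ 4 ≠ 0 (mod 11), P does NOT lie on the curve.


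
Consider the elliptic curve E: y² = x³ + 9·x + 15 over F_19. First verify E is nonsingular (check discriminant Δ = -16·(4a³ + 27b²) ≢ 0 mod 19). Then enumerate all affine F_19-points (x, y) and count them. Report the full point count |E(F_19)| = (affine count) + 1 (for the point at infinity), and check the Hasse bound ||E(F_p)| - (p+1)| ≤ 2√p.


Affine points = {(1, 5), (1, 14), (4, 1), (4, 18), (6, 0), (11, 1), (11, 18), (13, 7), (13, 12), (14, 4), (14, 15), (18, 9), (18, 10)}; affine count = 13; |E(F_19)| = 14.

Discriminant check: Δ ∝ 4a³ + 27b² = 4·9³ + 27·15² = 4·729 + 27·225 ≡ 4 (mod 19). Nonzero ⇒ E is nonsingular.
For each x ∈ F_19, compute rhs = x³ + 9·x + 15 mod 19, then count y ∈ F_19 with y² ≡ rhs.
  x = 0: rhs = 15, matching y values: none (0 points).
  x = 1: rhs = 6, matching y values: 5, 14 (2 points).
  x = 2: rhs = 3, matching y values: none (0 points).
  x = 3: rhs = 12, matching y values: none (0 points).
  x = 4: rhs = 1, matching y values: 1, 18 (2 points).
  x = 5: rhs = 14, matching y values: none (0 points).
  x = 6: rhs = 0, matching y values: 0 (1 points).
  x = 7: rhs = 3, matching y values: none (0 points).
  x = 8: rhs = 10, matching y values: none (0 points).
  x = 9: rhs = 8, matching y values: none (0 points).
  x = 10: rhs = 3, matching y values: none (0 points).
  x = 11: rhs = 1, matching y values: 1, 18 (2 points).
  x = 12: rhs = 8, matching y values: none (0 points).
  x = 13: rhs = 11, matching y values: 7, 12 (2 points).
  x = 14: rhs = 16, matching y values: 4, 15 (2 points).
  x = 15: rhs = 10, matching y values: none (0 points).
  x = 16: rhs = 18, matching y values: none (0 points).
  x = 17: rhs = 8, matching y values: none (0 points).
  x = 18: rhs = 5, matching y values: 9, 10 (2 points).
Total affine count: 13.
Full point count |E(F_19)| = 13 + 1 = 14.
Hasse bound: |14 − (19+1)| = |-6| = 6 ≤ 2√19 ≈ 8.7178 ✓.


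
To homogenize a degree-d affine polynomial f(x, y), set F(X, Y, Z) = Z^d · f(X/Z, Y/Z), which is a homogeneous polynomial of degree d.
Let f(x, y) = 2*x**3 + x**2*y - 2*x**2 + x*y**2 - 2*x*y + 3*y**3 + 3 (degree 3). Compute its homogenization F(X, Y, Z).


F(X, Y, Z) = 2*X**3 + X**2*Y - 2*X**2*Z + X*Y**2 - 2*X*Y*Z + 3*Y**3 + 3*Z**3

deg(f) = 3.
Substitute x = X/Z, y = Y/Z into f, then multiply by Z^3.
  monomial 2·x^3·y^0 ↦ 2·X^3·Y^0·Z^0.
  monomial 1·x^2·y^1 ↦ 1·X^2·Y^1·Z^0.
  monomial -2·x^2·y^0 ↦ -2·X^2·Y^0·Z^1.
  monomial 1·x^1·y^2 ↦ 1·X^1·Y^2·Z^0.
  monomial -2·x^1·y^1 ↦ -2·X^1·Y^1·Z^1.
  monomial 3·x^0·y^3 ↦ 3·X^0·Y^3·Z^0.
  monomial 3·x^0·y^0 ↦ 3·X^0·Y^0·Z^3.
Collecting: F(X, Y, Z) = 2*X**3 + X**2*Y - 2*X**2*Z + X*Y**2 - 2*X*Y*Z + 3*Y**3 + 3*Z**3.


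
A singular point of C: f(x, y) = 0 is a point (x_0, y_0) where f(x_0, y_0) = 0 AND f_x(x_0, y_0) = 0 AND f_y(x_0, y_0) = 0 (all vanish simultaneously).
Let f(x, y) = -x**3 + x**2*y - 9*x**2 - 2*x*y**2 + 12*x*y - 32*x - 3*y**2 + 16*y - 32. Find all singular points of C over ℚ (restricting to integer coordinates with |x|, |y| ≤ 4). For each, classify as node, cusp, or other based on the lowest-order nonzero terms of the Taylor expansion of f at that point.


Singular points: {(-2, 2)}; classification: node.

Compute partial derivatives:
  f_x = -3*x**2 + 2*x*y - 18*x - 2*y**2 + 12*y - 32.
  f_y = x**2 - 4*x*y + 12*x - 6*y + 16.
Scan x_0 ∈ {−4, ..., 4}. For each x_0, f_y(x_0, y) is a polynomial in y; find its integer roots y ∈ {−4, ..., 4}, then test f_x and f at those candidates.
  x = -4: f_y(-4, y) = 10*y - 16; no integer root y with |y| ≤ 4.
  x = -3: f_y(-3, y) = 6*y - 11; no integer root y with |y| ≤ 4.
  x = -2: f_y(-2, y) = 2*y - 4; vanishes at y ∈ {2}. (-2, 2): f_x = 0, f = 0 — SINGULAR.
  x = -1: f_y(-1, y) = 5 - 2*y; no integer root y with |y| ≤ 4.
  x = 0: f_y(0, y) = 16 - 6*y; no integer root y with |y| ≤ 4.
  x = 1: f_y(1, y) = 29 - 10*y; no integer root y with |y| ≤ 4.
  x = 2: f_y(2, y) = 44 - 14*y; no integer root y with |y| ≤ 4.
  x = 3: f_y(3, y) = 61 - 18*y; no integer root y with |y| ≤ 4.
  x = 4: f_y(4, y) = 80 - 22*y; no integer root y with |y| ≤ 4.
Only singular point on the grid: (-2, 2).
Classify: substitute x = -2 + u, y = 2 + v and expand: f = -u**3 + u**2*v - u**2 - 2*u*v**2 + v**2.
No constant or linear terms (consistent with a singular point). Quadratic part: -u**2 + v**2. Cubic part: -u**3 + u**2*v - 2*u*v**2.
The quadratic part v**2 - u**2 = (v − u)(v + u) splits into two distinct linear factors, so there are two distinct tangent lines y − 2 = ±(x − -2) — this is a node (ordinary double point).
Classification: node.


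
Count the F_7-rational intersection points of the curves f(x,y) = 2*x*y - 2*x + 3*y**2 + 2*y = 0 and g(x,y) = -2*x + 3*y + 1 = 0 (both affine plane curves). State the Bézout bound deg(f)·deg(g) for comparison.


Common zeros: ∅; count = 0; Bézout bound = 2.

deg(f) = 2, deg(g) = 1, so Bézout bound = 2.
Scan x ∈ F_7. For each x, list the y ∈ F_7 with f(x, y) ≡ 0 and those with g(x, y) ≡ 0 (mod 7); the common zeros in that column are the intersection.
  x = 0: f ≡ 0 at y ∈ {0, 4}; g ≡ 0 at y ∈ {2}; common: ∅.
  x = 1: f ≡ 0 at y ∈ ∅; g ≡ 0 at y ∈ {5}; common: ∅.
  x = 2: f ≡ 0 at y ∈ {6}; g ≡ 0 at y ∈ {1}; common: ∅.
  x = 3: f ≡ 0 at y ∈ ∅; g ≡ 0 at y ∈ {4}; common: ∅.
  x = 4: f ≡ 0 at y ∈ {3}; g ≡ 0 at y ∈ {0}; common: ∅.
  x = 5: f ≡ 0 at y ∈ ∅; g ≡ 0 at y ∈ {3}; common: ∅.
  x = 6: f ≡ 0 at y ∈ {2, 5}; g ≡ 0 at y ∈ {6}; common: ∅.
Collecting: common zeros = ∅, so the count is 0.
Comparison with the Bézout bound: 0 ≤ 2 = deg(f)·deg(g), as expected for curves with no common component (the affine F_7-count falls short of the bound because intersections may lie at infinity, over extension fields, or carry multiplicity).


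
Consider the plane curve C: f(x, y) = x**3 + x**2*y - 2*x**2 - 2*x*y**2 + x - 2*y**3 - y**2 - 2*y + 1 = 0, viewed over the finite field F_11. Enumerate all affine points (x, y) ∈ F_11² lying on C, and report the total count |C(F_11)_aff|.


Affine F_11-points: {(0, 7), (3, 1), (4, 9), (5, 8), (7, 0)}; count = 5.

For each of the 121 pairs (x, y) ∈ F_11², evaluate f(x, y) mod 11. Record the zeros.
  x = 0: [0↦1, 1↦7, 2↦10, 3↦9, 4↦3, 5↦2, 6↦5, 7↦0, 8↦8, 9↦6, 10↦4]  zeros at y ∈ {7}
  x = 1: [0↦1, 1↦6, 2↦4, 3↦5, 4↦8, 5↦1, 6↦5, 7↦8, 8↦9, 9↦7, 10↦1]  zeros at y ∈ ∅
  x = 2: [0↦3, 1↦9, 2↦4, 3↦9, 4↦1, 5↦1, 6↦8, 7↦10, 8↦6, 9↦6, 10↦9]  zeros at y ∈ ∅
  x = 3: [0↦2, 1↦0, 2↦5, 3↦5, 4↦10, 5↦8, 6↦9, 7↦1, 8↦5, 9↦9, 10↦1]  zeros at y ∈ {1}
  x = 4: [0↦4, 1↦7, 2↦2, 3↦10, 4↦8, 5↦6, 6↦3, 7↦9, 8↦1, 9↦0, 10↦5]  zeros at y ∈ {9}
  x = 5: [0↦4, 1↦3, 2↦1, 3↦8, 4↦1, 5↦1, 6↦7, 7↦7, 8↦0, 9↦7, 10↦5]  zeros at y ∈ {8}
  x = 6: [0↦8, 1↦5, 2↦8, 3↦5, 4↦6, 5↦10, 6↦5, 7↦1, 8↦8, 9↦3, 10↦7]  zeros at y ∈ ∅
  x = 7: [0↦0, 1↦8, 2↦7, 3↦7, 4↦7, 5↦6, 6↦3, 7↦8, 8↦9, 9↦5, 10↦6]  zeros at y ∈ {0}
  x = 8: [0↦8, 1↦7, 2↦4, 3↦9, 4↦10, 5↦6, 6↦7, 7↦1, 8↦9, 9↦8, 10↦8]  zeros at y ∈ ∅
  x = 9: [0↦5, 1↦8, 2↦5, 3↦6, 4↦10, 5↦5, 6↦1, 7↦8, 8↦3, 9↦7, 10↦8]  zeros at y ∈ ∅
  x = 10: [0↦8, 1↦6, 2↦5, 3↦4, 4↦2, 5↦9, 6↦2, 7↦2, 8↦8, 9↦8, 10↦1]  zeros at y ∈ ∅
Collecting zeros: affine points = {(0, 7), (3, 1), (4, 9), (5, 8), (7, 0)}.
Total count |C(F_11)_aff| = 5.


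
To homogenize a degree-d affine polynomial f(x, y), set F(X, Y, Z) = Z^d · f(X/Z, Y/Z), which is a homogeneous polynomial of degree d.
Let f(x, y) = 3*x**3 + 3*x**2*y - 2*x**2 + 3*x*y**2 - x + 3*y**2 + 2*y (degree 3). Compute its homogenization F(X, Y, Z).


F(X, Y, Z) = 3*X**3 + 3*X**2*Y - 2*X**2*Z + 3*X*Y**2 - X*Z**2 + 3*Y**2*Z + 2*Y*Z**2

deg(f) = 3.
Substitute x = X/Z, y = Y/Z into f, then multiply by Z^3.
  monomial 3·x^3·y^0 ↦ 3·X^3·Y^0·Z^0.
  monomial 3·x^2·y^1 ↦ 3·X^2·Y^1·Z^0.
  monomial -2·x^2·y^0 ↦ -2·X^2·Y^0·Z^1.
  monomial 3·x^1·y^2 ↦ 3·X^1·Y^2·Z^0.
  monomial -1·x^1·y^0 ↦ -1·X^1·Y^0·Z^2.
  monomial 3·x^0·y^2 ↦ 3·X^0·Y^2·Z^1.
  monomial 2·x^0·y^1 ↦ 2·X^0·Y^1·Z^2.
Collecting: F(X, Y, Z) = 3*X**3 + 3*X**2*Y - 2*X**2*Z + 3*X*Y**2 - X*Z**2 + 3*Y**2*Z + 2*Y*Z**2.


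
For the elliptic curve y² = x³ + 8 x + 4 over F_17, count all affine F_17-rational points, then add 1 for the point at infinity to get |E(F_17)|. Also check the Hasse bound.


Affine points = {(0, 2), (0, 15), (1, 8), (1, 9), (3, 2), (3, 15), (4, 7), (4, 10), (5, 4), (5, 13), (6, 8), (6, 9), (8, 6), (8, 11), (10, 8), (10, 9), (12, 3), (12, 14), (14, 2), (14, 15)}; affine count = 20; |E(F_17)| = 21.

Discriminant check: Δ ∝ 4a³ + 27b² = 4·8³ + 27·4² = 4·512 + 27·16 ≡ 15 (mod 17). Nonzero ⇒ E is nonsingular.
For each x ∈ F_17, compute rhs = x³ + 8·x + 4 mod 17, then count y ∈ F_17 with y² ≡ rhs.
  x = 0: rhs = 4, matching y values: 2, 15 (2 points).
  x = 1: rhs = 13, matching y values: 8, 9 (2 points).
  x = 2: rhs = 11, matching y values: none (0 points).
  x = 3: rhs = 4, matching y values: 2, 15 (2 points).
  x = 4: rhs = 15, matching y values: 7, 10 (2 points).
  x = 5: rhs = 16, matching y values: 4, 13 (2 points).
  x = 6: rhs = 13, matching y values: 8, 9 (2 points).
  x = 7: rhs = 12, matching y values: none (0 points).
  x = 8: rhs = 2, matching y values: 6, 11 (2 points).
  x = 9: rhs = 6, matching y values: none (0 points).
  x = 10: rhs = 13, matching y values: 8, 9 (2 points).
  x = 11: rhs = 12, matching y values: none (0 points).
  x = 12: rhs = 9, matching y values: 3, 14 (2 points).
  x = 13: rhs = 10, matching y values: none (0 points).
  x = 14: rhs = 4, matching y values: 2, 15 (2 points).
  x = 15: rhs = 14, matching y values: none (0 points).
  x = 16: rhs = 12, matching y values: none (0 points).
Total affine count: 20.
Full point count |E(F_17)| = 20 + 1 = 21.
Hasse bound: |21 − (17+1)| = |3| = 3 ≤ 2√17 ≈ 8.2462 ✓.


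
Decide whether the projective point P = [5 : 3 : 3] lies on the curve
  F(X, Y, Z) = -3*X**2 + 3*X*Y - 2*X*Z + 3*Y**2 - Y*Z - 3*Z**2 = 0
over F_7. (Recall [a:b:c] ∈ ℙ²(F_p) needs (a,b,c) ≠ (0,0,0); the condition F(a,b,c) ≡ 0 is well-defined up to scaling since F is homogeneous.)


F(5,3,3) ≡ 1 (mod 7); P is NOT on the curve.

Evaluate F(5, 3, 3) term-by-term (mod 7).
  -3*X**2 ↦ -3·25·1·1 = -75
  3*X*Y ↦ 3·5·3·1 = 45
  -2*X*Z ↦ -2·5·1·3 = -30
  3*Y**2 ↦ 3·1·9·1 = 27
  -Y*Z ↦ -1·1·3·3 = -9
  -3*Z**2 ↦ -3·1·1·9 = -27
Sum: F(5, 3, 3) = (-75) + (45) + (-30) + (27) + (-9) + (-27) = -69.
Reducing mod 7: -69 ≡ 1 (mod 7).
Since F(a, b, c) ≡ 1 ≠ 0 (mod 7), P does NOT lie on the curve.


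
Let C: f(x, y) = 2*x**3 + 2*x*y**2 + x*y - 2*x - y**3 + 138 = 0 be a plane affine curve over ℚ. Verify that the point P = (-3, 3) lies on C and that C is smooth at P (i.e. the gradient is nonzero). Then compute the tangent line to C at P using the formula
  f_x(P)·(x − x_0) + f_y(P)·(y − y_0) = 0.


Tangent line at P: 73*x - 66*y + 417 = 0.

Step 1: f(-3, 3) = 0, so P lies on C.
Step 2: partial derivatives
  f_x(x, y) = 6*x**2 + 2*y**2 + y - 2, f_y(x, y) = 4*x*y + x - 3*y**2.
  f_x(P) = 73, f_y(P) = -66 (gradient nonzero, so P is smooth).
Step 3: tangent line at P: 73·(x − -3) + -66·(y − 3) = 0.
Expanding: 73*x - 66*y + 417 = 0.


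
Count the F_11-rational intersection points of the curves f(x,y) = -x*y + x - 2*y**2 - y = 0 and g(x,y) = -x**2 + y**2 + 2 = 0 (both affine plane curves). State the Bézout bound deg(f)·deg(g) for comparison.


Common zeros: {(6, 10)}; count = 1; Bézout bound = 4.

deg(f) = 2, deg(g) = 2, so Bézout bound = 4.
Scan x ∈ F_11. For each x, list the y ∈ F_11 with f(x, y) ≡ 0 and those with g(x, y) ≡ 0 (mod 11); the common zeros in that column are the intersection.
  x = 0: f ≡ 0 at y ∈ {0, 5}; g ≡ 0 at y ∈ {3, 8}; common: ∅.
  x = 1: f ≡ 0 at y ∈ {2, 8}; g ≡ 0 at y ∈ ∅; common: ∅.
  x = 2: f ≡ 0 at y ∈ {6, 9}; g ≡ 0 at y ∈ ∅; common: ∅.
  x = 3: f ≡ 0 at y ∈ ∅; g ≡ 0 at y ∈ ∅; common: ∅.
  x = 4: f ≡ 0 at y ∈ ∅; g ≡ 0 at y ∈ {5, 6}; common: ∅.
  x = 5: f ≡ 0 at y ∈ ∅; g ≡ 0 at y ∈ {1, 10}; common: ∅.
  x = 6: f ≡ 0 at y ∈ {3, 10}; g ≡ 0 at y ∈ {1, 10}; common: {10}.
  x = 7: f ≡ 0 at y ∈ ∅; g ≡ 0 at y ∈ {5, 6}; common: ∅.
  x = 8: f ≡ 0 at y ∈ ∅; g ≡ 0 at y ∈ ∅; common: ∅.
  x = 9: f ≡ 0 at y ∈ ∅; g ≡ 0 at y ∈ ∅; common: ∅.
  x = 10: f ≡ 0 at y ∈ {4, 7}; g ≡ 0 at y ∈ ∅; common: ∅.
Collecting: common zeros = {(6, 10)}, so the count is 1.
Comparison with the Bézout bound: 1 ≤ 4 = deg(f)·deg(g), as expected for curves with no common component (the affine F_11-count falls short of the bound because intersections may lie at infinity, over extension fields, or carry multiplicity).


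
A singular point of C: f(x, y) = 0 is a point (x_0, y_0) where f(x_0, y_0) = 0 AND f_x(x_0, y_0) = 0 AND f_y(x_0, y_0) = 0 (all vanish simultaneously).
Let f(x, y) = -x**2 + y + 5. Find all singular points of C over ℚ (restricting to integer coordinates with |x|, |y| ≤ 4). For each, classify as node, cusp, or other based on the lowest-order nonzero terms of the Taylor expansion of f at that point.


No singular points in the scanned grid; C is smooth there.

Compute partial derivatives:
  f_x = -2*x.
  f_y = 1.
f_y = 1 is a nonzero constant, so f_y never vanishes: no point (x, y) can satisfy f = f_x = f_y = 0. In particular no (x, y) ∈ {−4, ..., 4}² is singular; the curve is smooth.


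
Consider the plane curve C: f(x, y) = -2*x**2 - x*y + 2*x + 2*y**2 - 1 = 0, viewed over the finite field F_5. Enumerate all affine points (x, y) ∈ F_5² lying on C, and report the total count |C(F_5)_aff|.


Affine F_5-points: {(1, 1), (1, 2), (2, 0), (2, 1), (4, 0), (4, 2)}; count = 6.

For each of the 25 pairs (x, y) ∈ F_5², evaluate f(x, y) mod 5. Record the zeros.
  x = 0: [0↦4, 1↦1, 2↦2, 3↦2, 4↦1]  zeros at y ∈ ∅
  x = 1: [0↦4, 1↦0, 2↦0, 3↦4, 4↦2]  zeros at y ∈ {1, 2}
  x = 2: [0↦0, 1↦0, 2↦4, 3↦2, 4↦4]  zeros at y ∈ {0, 1}
  x = 3: [0↦2, 1↦1, 2↦4, 3↦1, 4↦2]  zeros at y ∈ ∅
  x = 4: [0↦0, 1↦3, 2↦0, 3↦1, 4↦1]  zeros at y ∈ {0, 2}
Collecting zeros: affine points = {(1, 1), (1, 2), (2, 0), (2, 1), (4, 0), (4, 2)}.
Total count |C(F_5)_aff| = 6.


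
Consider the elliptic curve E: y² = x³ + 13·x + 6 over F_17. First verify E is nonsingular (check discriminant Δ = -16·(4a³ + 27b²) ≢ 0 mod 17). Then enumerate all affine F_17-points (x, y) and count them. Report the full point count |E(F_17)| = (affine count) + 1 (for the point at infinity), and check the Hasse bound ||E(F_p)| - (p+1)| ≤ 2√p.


Affine points = {(3, 2), (3, 15), (5, 3), (5, 14), (7, 7), (7, 10), (9, 6), (9, 11), (11, 1), (11, 16), (13, 3), (13, 14), (14, 5), (14, 12), (16, 3), (16, 14)}; affine count = 16; |E(F_17)| = 17.

Discriminant check: Δ ∝ 4a³ + 27b² = 4·13³ + 27·6² = 4·2197 + 27·36 ≡ 2 (mod 17). Nonzero ⇒ E is nonsingular.
For each x ∈ F_17, compute rhs = x³ + 13·x + 6 mod 17, then count y ∈ F_17 with y² ≡ rhs.
  x = 0: rhs = 6, matching y values: none (0 points).
  x = 1: rhs = 3, matching y values: none (0 points).
  x = 2: rhs = 6, matching y values: none (0 points).
  x = 3: rhs = 4, matching y values: 2, 15 (2 points).
  x = 4: rhs = 3, matching y values: none (0 points).
  x = 5: rhs = 9, matching y values: 3, 14 (2 points).
  x = 6: rhs = 11, matching y values: none (0 points).
  x = 7: rhs = 15, matching y values: 7, 10 (2 points).
  x = 8: rhs = 10, matching y values: none (0 points).
  x = 9: rhs = 2, matching y values: 6, 11 (2 points).
  x = 10: rhs = 14, matching y values: none (0 points).
  x = 11: rhs = 1, matching y values: 1, 16 (2 points).
  x = 12: rhs = 3, matching y values: none (0 points).
  x = 13: rhs = 9, matching y values: 3, 14 (2 points).
  x = 14: rhs = 8, matching y values: 5, 12 (2 points).
  x = 15: rhs = 6, matching y values: none (0 points).
  x = 16: rhs = 9, matching y values: 3, 14 (2 points).
Total affine count: 16.
Full point count |E(F_17)| = 16 + 1 = 17.
Hasse bound: |17 − (17+1)| = |-1| = 1 ≤ 2√17 ≈ 8.2462 ✓.


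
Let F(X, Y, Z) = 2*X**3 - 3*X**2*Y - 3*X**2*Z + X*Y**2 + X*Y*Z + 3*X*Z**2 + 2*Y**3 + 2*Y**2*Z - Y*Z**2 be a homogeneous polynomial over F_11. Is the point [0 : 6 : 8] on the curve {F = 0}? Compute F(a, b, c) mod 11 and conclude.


F(0,6,8) ≡ 8 (mod 11); P is NOT on the curve.

Evaluate F(0, 6, 8) term-by-term (mod 11).
  2*X**3 ↦ 2·0·1·1 = 0
  -3*X**2*Y ↦ -3·0·6·1 = 0
  -3*X**2*Z ↦ -3·0·1·8 = 0
  X*Y**2 ↦ 1·0·36·1 = 0
  X*Y*Z ↦ 1·0·6·8 = 0
  3*X*Z**2 ↦ 3·0·1·64 = 0
  2*Y**3 ↦ 2·1·216·1 = 432
  2*Y**2*Z ↦ 2·1·36·8 = 576
  -Y*Z**2 ↦ -1·1·6·64 = -384
Sum: F(0, 6, 8) = (0) + (0) + (0) + (0) + (0) + (0) + (432) + (576) + (-384) = 624.
Reducing mod 11: 624 ≡ 8 (mod 11).
Since F(a, b, c) ≡ 8 ≠ 0 (mod 11), P does NOT lie on the curve.


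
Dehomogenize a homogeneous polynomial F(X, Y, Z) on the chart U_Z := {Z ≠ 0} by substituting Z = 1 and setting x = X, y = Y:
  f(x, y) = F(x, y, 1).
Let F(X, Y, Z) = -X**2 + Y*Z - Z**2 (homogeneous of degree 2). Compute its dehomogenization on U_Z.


f(x, y) = -x**2 + y - 1

On U_Z we set Z = 1. Each monomial c·X^i·Y^j·Z^k in F becomes c·x^i·y^j·1^k = c·x^i·y^j.
Substituting Z = 1: F(X, Y, 1) = -x**2 + y - 1.
Note: deg(f) ≤ deg(F) = 2; strict inequality happens when F is divisible by Z (lost terms).


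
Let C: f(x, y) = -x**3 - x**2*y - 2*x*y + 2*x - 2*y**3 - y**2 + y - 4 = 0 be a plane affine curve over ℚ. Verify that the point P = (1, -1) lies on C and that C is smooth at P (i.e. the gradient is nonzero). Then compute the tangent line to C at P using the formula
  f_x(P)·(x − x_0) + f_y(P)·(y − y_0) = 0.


Tangent line at P: 3*x - 6*y - 9 = 0.

Step 1: f(1, -1) = 0, so P lies on C.
Step 2: partial derivatives
  f_x(x, y) = -3*x**2 - 2*x*y - 2*y + 2, f_y(x, y) = -x**2 - 2*x - 6*y**2 - 2*y + 1.
  f_x(P) = 3, f_y(P) = -6 (gradient nonzero, so P is smooth).
Step 3: tangent line at P: 3·(x − 1) + -6·(y − -1) = 0.
Expanding: 3*x - 6*y - 9 = 0.


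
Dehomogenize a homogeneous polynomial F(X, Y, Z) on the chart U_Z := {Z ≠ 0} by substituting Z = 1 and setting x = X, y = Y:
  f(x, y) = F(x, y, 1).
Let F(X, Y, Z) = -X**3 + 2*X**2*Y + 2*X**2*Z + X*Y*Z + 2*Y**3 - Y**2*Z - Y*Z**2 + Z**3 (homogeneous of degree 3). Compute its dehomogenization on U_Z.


f(x, y) = -x**3 + 2*x**2*y + 2*x**2 + x*y + 2*y**3 - y**2 - y + 1

On U_Z we set Z = 1. Each monomial c·X^i·Y^j·Z^k in F becomes c·x^i·y^j·1^k = c·x^i·y^j.
Substituting Z = 1: F(X, Y, 1) = -x**3 + 2*x**2*y + 2*x**2 + x*y + 2*y**3 - y**2 - y + 1.
Note: deg(f) ≤ deg(F) = 3; strict inequality happens when F is divisible by Z (lost terms).


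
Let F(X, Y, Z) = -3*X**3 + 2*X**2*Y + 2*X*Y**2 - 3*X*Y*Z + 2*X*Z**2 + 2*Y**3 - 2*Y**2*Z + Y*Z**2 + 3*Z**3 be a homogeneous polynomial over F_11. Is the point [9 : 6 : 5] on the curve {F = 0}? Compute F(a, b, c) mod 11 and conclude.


F(9,6,5) ≡ 0 (mod 11); P is on the curve.

Evaluate F(9, 6, 5) term-by-term (mod 11).
  -3*X**3 ↦ -3·729·1·1 = -2187
  2*X**2*Y ↦ 2·81·6·1 = 972
  2*X*Y**2 ↦ 2·9·36·1 = 648
  -3*X*Y*Z ↦ -3·9·6·5 = -810
  2*X*Z**2 ↦ 2·9·1·25 = 450
  2*Y**3 ↦ 2·1·216·1 = 432
  -2*Y**2*Z ↦ -2·1·36·5 = -360
  Y*Z**2 ↦ 1·1·6·25 = 150
  3*Z**3 ↦ 3·1·1·125 = 375
Sum: F(9, 6, 5) = (-2187) + (972) + (648) + (-810) + (450) + (432) + (-360) + (150) + (375) = -330.
Reducing mod 11: -330 ≡ 0 (mod 11).
Since F(a, b, c) ≡ 0 (mod 11), P lies on the curve.


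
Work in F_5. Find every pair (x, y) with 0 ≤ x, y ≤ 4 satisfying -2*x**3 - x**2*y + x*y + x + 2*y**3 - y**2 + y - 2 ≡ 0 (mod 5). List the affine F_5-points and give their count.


Affine F_5-points: {(0, 1), (1, 3)}; count = 2.

For each of the 25 pairs (x, y) ∈ F_5², evaluate f(x, y) mod 5. Record the zeros.
  x = 0: [0↦3, 1↦0, 2↦2, 3↦1, 4↦4]  zeros at y ∈ {1}
  x = 1: [0↦2, 1↦4, 2↦1, 3↦0, 4↦3]  zeros at y ∈ {3}
  x = 2: [0↦4, 1↦4, 2↦4, 3↦1, 4↦2]  zeros at y ∈ ∅
  x = 3: [0↦2, 1↦3, 2↦4, 3↦2, 4↦4]  zeros at y ∈ ∅
  x = 4: [0↦4, 1↦4, 2↦4, 3↦1, 4↦2]  zeros at y ∈ ∅
Collecting zeros: affine points = {(0, 1), (1, 3)}.
Total count |C(F_5)_aff| = 2.


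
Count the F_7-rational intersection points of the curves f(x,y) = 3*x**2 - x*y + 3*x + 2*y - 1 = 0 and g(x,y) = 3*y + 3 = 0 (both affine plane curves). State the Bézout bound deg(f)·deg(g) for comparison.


Common zeros: ∅; count = 0; Bézout bound = 2.

deg(f) = 2, deg(g) = 1, so Bézout bound = 2.
Scan x ∈ F_7. For each x, list the y ∈ F_7 with f(x, y) ≡ 0 and those with g(x, y) ≡ 0 (mod 7); the common zeros in that column are the intersection.
  x = 0: f ≡ 0 at y ∈ {4}; g ≡ 0 at y ∈ {6}; common: ∅.
  x = 1: f ≡ 0 at y ∈ {2}; g ≡ 0 at y ∈ {6}; common: ∅.
  x = 2: f ≡ 0 at y ∈ ∅; g ≡ 0 at y ∈ {6}; common: ∅.
  x = 3: f ≡ 0 at y ∈ {0}; g ≡ 0 at y ∈ {6}; common: ∅.
  x = 4: f ≡ 0 at y ∈ {5}; g ≡ 0 at y ∈ {6}; common: ∅.
  x = 5: f ≡ 0 at y ∈ {4}; g ≡ 0 at y ∈ {6}; common: ∅.
  x = 6: f ≡ 0 at y ∈ {5}; g ≡ 0 at y ∈ {6}; common: ∅.
Collecting: common zeros = ∅, so the count is 0.
Comparison with the Bézout bound: 0 ≤ 2 = deg(f)·deg(g), as expected for curves with no common component (the affine F_7-count falls short of the bound because intersections may lie at infinity, over extension fields, or carry multiplicity).


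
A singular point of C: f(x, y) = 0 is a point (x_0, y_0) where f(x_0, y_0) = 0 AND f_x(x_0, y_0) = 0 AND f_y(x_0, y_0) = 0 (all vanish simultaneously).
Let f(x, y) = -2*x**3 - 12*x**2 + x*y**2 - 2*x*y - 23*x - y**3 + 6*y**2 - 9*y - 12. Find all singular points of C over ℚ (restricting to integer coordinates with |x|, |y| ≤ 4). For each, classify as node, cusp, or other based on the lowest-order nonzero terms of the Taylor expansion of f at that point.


Singular points: {(-2, 1)}; classification: cusp.

Compute partial derivatives:
  f_x = -6*x**2 - 24*x + y**2 - 2*y - 23.
  f_y = 2*x*y - 2*x - 3*y**2 + 12*y - 9.
Scan x_0 ∈ {−4, ..., 4}. For each x_0, f_y(x_0, y) is a polynomial in y; find its integer roots y ∈ {−4, ..., 4}, then test f_x and f at those candidates.
  x = -4: f_y(-4, y) = -3*y**2 + 4*y - 1; vanishes at y ∈ {1}. (-4, 1): f_x = -24 ≠ 0.
  x = -3: f_y(-3, y) = -3*y**2 + 6*y - 3; vanishes at y ∈ {1}. (-3, 1): f_x = -6 ≠ 0.
  x = -2: f_y(-2, y) = -3*y**2 + 8*y - 5; vanishes at y ∈ {1}. (-2, 1): f_x = 0, f = 0 — SINGULAR.
  x = -1: f_y(-1, y) = -3*y**2 + 10*y - 7; vanishes at y ∈ {1}. (-1, 1): f_x = -6 ≠ 0.
  x = 0: f_y(0, y) = -3*y**2 + 12*y - 9; vanishes at y ∈ {1, 3}. (0, 1): f_x = -24 ≠ 0; (0, 3): f_x = -20 ≠ 0.
  x = 1: f_y(1, y) = -3*y**2 + 14*y - 11; vanishes at y ∈ {1}. (1, 1): f_x = -54 ≠ 0.
  x = 2: f_y(2, y) = -3*y**2 + 16*y - 13; vanishes at y ∈ {1}. (2, 1): f_x = -96 ≠ 0.
  x = 3: f_y(3, y) = -3*y**2 + 18*y - 15; vanishes at y ∈ {1}. (3, 1): f_x = -150 ≠ 0.
  x = 4: f_y(4, y) = -3*y**2 + 20*y - 17; vanishes at y ∈ {1}. (4, 1): f_x = -216 ≠ 0.
Only singular point on the grid: (-2, 1).
Classify: substitute x = -2 + u, y = 1 + v and expand: f = -2*u**3 + u*v**2 - v**3 + v**2.
No constant or linear terms (consistent with a singular point). Quadratic part: v**2. Cubic part: -2*u**3 + u*v**2 - v**3.
The quadratic part v**2 is a perfect square, so there is a single (double) tangent line v = 0, i.e. y = 1. Restricting the cubic part to that line (v = 0) leaves -2*u**3 ≠ 0, so f is not divisible by v and the branch is v² ≈ 2*u**3 to lowest order — this is a cusp.
Classification: cusp.


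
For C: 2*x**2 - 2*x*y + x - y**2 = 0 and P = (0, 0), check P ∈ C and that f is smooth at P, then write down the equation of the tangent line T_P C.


Tangent line at P: x = 0.

Step 1: f(0, 0) = 0, so P lies on C.
Step 2: partial derivatives
  f_x(x, y) = 4*x - 2*y + 1, f_y(x, y) = -2*x - 2*y.
  f_x(P) = 1, f_y(P) = 0 (gradient nonzero, so P is smooth).
Step 3: tangent line at P: 1·(x − 0) + 0·(y − 0) = 0.
Expanding: x = 0.


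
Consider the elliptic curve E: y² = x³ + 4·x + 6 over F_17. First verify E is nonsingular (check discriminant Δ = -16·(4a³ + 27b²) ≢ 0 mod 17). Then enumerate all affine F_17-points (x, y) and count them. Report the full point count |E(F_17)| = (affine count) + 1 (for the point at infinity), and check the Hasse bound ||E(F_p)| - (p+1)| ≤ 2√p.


Affine points = {(4, 1), (4, 16), (5, 7), (5, 10), (6, 5), (6, 12), (10, 3), (10, 14), (11, 2), (11, 15), (14, 1), (14, 16), (16, 1), (16, 16)}; affine count = 14; |E(F_17)| = 15.

Discriminant check: Δ ∝ 4a³ + 27b² = 4·4³ + 27·6² = 4·64 + 27·36 ≡ 4 (mod 17). Nonzero ⇒ E is nonsingular.
For each x ∈ F_17, compute rhs = x³ + 4·x + 6 mod 17, then count y ∈ F_17 with y² ≡ rhs.
  x = 0: rhs = 6, matching y values: none (0 points).
  x = 1: rhs = 11, matching y values: none (0 points).
  x = 2: rhs = 5, matching y values: none (0 points).
  x = 3: rhs = 11, matching y values: none (0 points).
  x = 4: rhs = 1, matching y values: 1, 16 (2 points).
  x = 5: rhs = 15, matching y values: 7, 10 (2 points).
  x = 6: rhs = 8, matching y values: 5, 12 (2 points).
  x = 7: rhs = 3, matching y values: none (0 points).
  x = 8: rhs = 6, matching y values: none (0 points).
  x = 9: rhs = 6, matching y values: none (0 points).
  x = 10: rhs = 9, matching y values: 3, 14 (2 points).
  x = 11: rhs = 4, matching y values: 2, 15 (2 points).
  x = 12: rhs = 14, matching y values: none (0 points).
  x = 13: rhs = 11, matching y values: none (0 points).
  x = 14: rhs = 1, matching y values: 1, 16 (2 points).
  x = 15: rhs = 7, matching y values: none (0 points).
  x = 16: rhs = 1, matching y values: 1, 16 (2 points).
Total affine count: 14.
Full point count |E(F_17)| = 14 + 1 = 15.
Hasse bound: |15 − (17+1)| = |-3| = 3 ≤ 2√17 ≈ 8.2462 ✓.


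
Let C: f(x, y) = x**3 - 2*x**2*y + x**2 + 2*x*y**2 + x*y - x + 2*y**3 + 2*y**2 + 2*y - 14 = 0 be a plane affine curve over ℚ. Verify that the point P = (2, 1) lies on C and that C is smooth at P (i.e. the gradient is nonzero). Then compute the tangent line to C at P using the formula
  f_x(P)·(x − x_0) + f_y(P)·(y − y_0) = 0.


Tangent line at P: 10*x + 14*y - 34 = 0.

Step 1: f(2, 1) = 0, so P lies on C.
Step 2: partial derivatives
  f_x(x, y) = 3*x**2 - 4*x*y + 2*x + 2*y**2 + y - 1, f_y(x, y) = -2*x**2 + 4*x*y + x + 6*y**2 + 4*y + 2.
  f_x(P) = 10, f_y(P) = 14 (gradient nonzero, so P is smooth).
Step 3: tangent line at P: 10·(x − 2) + 14·(y − 1) = 0.
Expanding: 10*x + 14*y - 34 = 0.
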